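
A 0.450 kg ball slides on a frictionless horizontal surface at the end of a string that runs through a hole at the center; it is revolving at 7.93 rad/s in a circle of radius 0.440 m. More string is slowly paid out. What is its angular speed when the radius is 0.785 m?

ω₂ ≈ 2.49 rad/s

The constraining force is radial, so m r² ω about the center is conserved.
ω₂ = ω₁ (r₁/r₂)² = (7.93)(0.440/0.785)² = 2.491 rad/s.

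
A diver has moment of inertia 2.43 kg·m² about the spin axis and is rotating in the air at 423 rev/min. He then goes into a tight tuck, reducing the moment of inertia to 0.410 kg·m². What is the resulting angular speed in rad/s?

ω₂ ≈ 263 rad/s

Angular momentum about the spin axis is conserved since the torque about it is zero.
ω₂ = I₁ω₁ / I₂ = (2.430)(423 rpm) / (0.4100) = 2507 rpm = 262.5 rad/s.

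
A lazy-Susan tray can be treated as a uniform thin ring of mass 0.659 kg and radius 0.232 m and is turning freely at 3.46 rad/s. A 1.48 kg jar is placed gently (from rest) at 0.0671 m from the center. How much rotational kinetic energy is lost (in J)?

energy lost ≈ 0.0336 J

The added mass arrives with no angular momentum about the center, and any external torque about the center is negligible, so the system's angular momentum is conserved.
I_p = (0.659)(0.232)² = 0.03547 kg·m².
Added inertia Σmr² = (1.48)(0.0671)² = 0.006664 kg·m²; I_f = 0.03547 + 0.006664 = 0.04213 kg·m².
ω_f = I_p ω_i / I_f = (0.03547)(3.46) / 0.04213 = 2.913 rad/s.
KE_i = ½(0.03547)(3.460 rad/s)² = 0.2123 J; KE_f = ½(0.04213)(2.913)² = 0.1787 J.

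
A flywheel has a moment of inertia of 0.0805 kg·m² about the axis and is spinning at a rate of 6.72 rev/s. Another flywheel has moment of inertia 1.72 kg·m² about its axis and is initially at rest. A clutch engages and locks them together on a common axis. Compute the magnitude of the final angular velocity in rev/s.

No external torque acts about the common axis, so total angular momentum is conserved.
Taking A's sense as positive: L = (0.08050)(6.72) = 0.5410 kg·m²·rev/s.
Combined I = 0.08050 + 1.720 = 1.800 kg·m².
ω_f = L / I = 0.5410 / 1.800 = 0.3004 rev/s.

|ω_f| ≈ 0.300 rev/s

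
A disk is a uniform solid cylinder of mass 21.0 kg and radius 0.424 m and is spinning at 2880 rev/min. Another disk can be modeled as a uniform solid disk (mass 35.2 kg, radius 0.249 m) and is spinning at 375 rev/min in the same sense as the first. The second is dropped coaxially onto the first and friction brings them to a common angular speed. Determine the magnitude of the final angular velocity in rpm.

|ω_f| ≈ 1960 rpm

No external torque acts about the common axis, so total angular momentum is conserved.
Moments of inertia: I_A = ½(21.0)(0.424)² = 1.888 kg·m²; I_B = ½(35.2)(0.249)² = 1.091 kg·m².
Taking A's sense as positive: L = (1.888)(2880) + (1.091)(375) = 5846 kg·m²·rpm.
Combined I = 1.888 + 1.091 = 2.979 kg·m².
ω_f = L / I = 5846 / 2.979 = 1962 rpm.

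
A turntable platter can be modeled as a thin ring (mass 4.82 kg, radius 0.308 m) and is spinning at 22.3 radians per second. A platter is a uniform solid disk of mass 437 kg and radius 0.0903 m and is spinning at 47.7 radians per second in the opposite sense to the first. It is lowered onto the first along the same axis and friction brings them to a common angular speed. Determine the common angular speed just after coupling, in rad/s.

|ω_f| ≈ 33.4 rad/s

The coupling torques are internal; angular momentum about the shared axis is conserved.
Moments of inertia: I_A = (4.82)(0.308)² = 0.4572 kg·m²; I_B = ½(437)(0.0903)² = 1.782 kg·m².
Taking A's sense as positive: L = (0.4572)(22.3) − (1.782)(47.7) = -74.79 kg·m²·rad/s.
Combined I = 0.4572 + 1.782 = 2.239 kg·m².
ω_f = L / I = -74.79 / 2.239 = -33.40 rad/s.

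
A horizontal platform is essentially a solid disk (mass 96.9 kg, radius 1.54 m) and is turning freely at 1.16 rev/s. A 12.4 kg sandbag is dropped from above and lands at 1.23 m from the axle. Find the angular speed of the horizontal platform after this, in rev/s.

ω_f ≈ 0.997 rev/s

The added mass arrives with no angular momentum about the axle, and any external torque about the axle is negligible, so the system's angular momentum is conserved.
I_p = ½(96.9)(1.54)² = 114.9 kg·m².
Added inertia Σmr² = (12.4)(1.23)² = 18.76 kg·m²; I_f = 114.9 + 18.76 = 133.7 kg·m².
ω_f = I_p ω_i / I_f = (114.9)(1.16) / 133.7 = 0.9972 rev/s.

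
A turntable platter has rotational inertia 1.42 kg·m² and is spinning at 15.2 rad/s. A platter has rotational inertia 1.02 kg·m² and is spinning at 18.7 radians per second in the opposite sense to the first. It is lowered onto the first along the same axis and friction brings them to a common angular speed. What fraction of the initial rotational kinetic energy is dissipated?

fraction ≈ 0.996

The coupling torques are internal; angular momentum about the shared axis is conserved.
Taking A's sense as positive: L = (1.420)(15.2) − (1.020)(18.7) = 2.510 kg·m²·rad/s.
Combined I = 1.420 + 1.020 = 2.440 kg·m².
ω_f = L / I = 2.510 / 2.440 = 1.029 rad/s.
KE_i = ½ΣIω² = 342.4 J; KE_f = ½(2.440)(1.029)² = 1.291 J.
Fraction dissipated = (KE_i − KE_f)/KE_i = 0.9962.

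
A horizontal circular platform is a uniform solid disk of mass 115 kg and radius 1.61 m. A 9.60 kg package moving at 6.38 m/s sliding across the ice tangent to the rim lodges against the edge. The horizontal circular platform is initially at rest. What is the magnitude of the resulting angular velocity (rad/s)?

|ω_f| ≈ 0.567 rad/s

The axle reaction passes through the central axle and exerts no torque about it; angular momentum about the central axle is conserved through the impact.
I_p = ½(115)(1.61)² = 149.0 kg·m². Taking the sense of the package's angular momentum as positive, L_{package} = m v R = (9.60)(6.38)(1.61) = 98.61 kg·m²/s.
L_i = 0 + 98.61 = 98.61 kg·m²/s.
After sticking, I_f = I_p + m R² = 149.0 + (9.60)(1.61)² = 173.9 kg·m².
ω_f = L_i / I_f = 98.61 / 173.9 = 0.5669 rad/s.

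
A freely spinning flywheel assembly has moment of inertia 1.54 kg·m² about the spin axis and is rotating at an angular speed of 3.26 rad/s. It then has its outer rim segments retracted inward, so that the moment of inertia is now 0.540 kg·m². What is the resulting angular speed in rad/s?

Angular momentum about the spin axis is conserved since the torque about it is zero.
ω₂ = I₁ω₁ / I₂ = (1.540)(3.26 rad/s) / (0.5400) = 9.297 rad/s.

ω₂ ≈ 9.30 rad/s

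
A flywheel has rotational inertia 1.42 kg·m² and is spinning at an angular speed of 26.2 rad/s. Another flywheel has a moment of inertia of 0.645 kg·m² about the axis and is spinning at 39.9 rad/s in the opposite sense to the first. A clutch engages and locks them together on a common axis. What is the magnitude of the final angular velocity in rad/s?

The coupling torques are internal; angular momentum about the shared axis is conserved.
Taking A's sense as positive: L = (1.420)(26.2) − (0.6450)(39.9) = 11.47 kg·m²·rad/s.
Combined I = 1.420 + 0.6450 = 2.065 kg·m².
ω_f = L / I = 11.47 / 2.065 = 5.554 rad/s.

|ω_f| ≈ 5.55 rad/s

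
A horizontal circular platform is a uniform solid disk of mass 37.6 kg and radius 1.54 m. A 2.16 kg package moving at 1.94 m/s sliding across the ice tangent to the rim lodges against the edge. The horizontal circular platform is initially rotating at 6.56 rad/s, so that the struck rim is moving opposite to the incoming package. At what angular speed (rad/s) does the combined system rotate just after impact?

About the central axle the impulsive forces during the collision are internal, so angular momentum about that axis is conserved.
I_p = ½(37.6)(1.54)² = 44.59 kg·m². Taking the sense of the package's angular momentum as positive, L_{package} = m v R = (2.16)(1.94)(1.54) = 6.453 kg·m²/s.
L_i = −I_p ω_p + m v R = −(44.59)(6.56) + 6.453 = -286.0 kg·m²/s.
After sticking, I_f = I_p + m R² = 44.59 + (2.16)(1.54)² = 49.71 kg·m².
ω_f = L_i / I_f = -286.0 / 49.71 = -5.754 rad/s.

|ω_f| ≈ 5.75 rad/s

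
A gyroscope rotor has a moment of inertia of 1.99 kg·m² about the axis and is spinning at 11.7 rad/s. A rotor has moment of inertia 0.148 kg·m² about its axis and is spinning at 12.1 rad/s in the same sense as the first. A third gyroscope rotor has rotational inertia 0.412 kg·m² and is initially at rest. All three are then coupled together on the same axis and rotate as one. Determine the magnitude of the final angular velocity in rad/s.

|ω_f| ≈ 9.83 rad/s

No external torque acts about the common axis, so total angular momentum is conserved.
Taking A's sense as positive: L = (1.990)(11.7) + (0.1480)(12.1) = 25.07 kg·m²·rad/s.
Combined I = 1.990 + 0.1480 + 0.4120 = 2.550 kg·m².
ω_f = L / I = 25.07 / 2.550 = 9.833 rad/s.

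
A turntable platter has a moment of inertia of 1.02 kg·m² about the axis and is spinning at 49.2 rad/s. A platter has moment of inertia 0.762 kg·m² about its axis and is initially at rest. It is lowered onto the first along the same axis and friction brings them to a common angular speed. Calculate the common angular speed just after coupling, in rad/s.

The coupling torques are internal; angular momentum about the shared axis is conserved.
Taking A's sense as positive: L = (1.020)(49.2) = 50.18 kg·m²·rad/s.
Combined I = 1.020 + 0.7620 = 1.782 kg·m².
ω_f = L / I = 50.18 / 1.782 = 28.16 rad/s.

|ω_f| ≈ 28.2 rad/s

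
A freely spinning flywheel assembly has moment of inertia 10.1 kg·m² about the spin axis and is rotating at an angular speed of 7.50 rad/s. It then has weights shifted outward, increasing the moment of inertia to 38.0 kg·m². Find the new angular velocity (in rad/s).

Angular momentum about the spin axis is conserved since the torque about it is zero.
ω₂ = I₁ω₁ / I₂ = (10.10)(7.50 rad/s) / (38.00) = 1.993 rad/s.

ω₂ ≈ 1.99 rad/s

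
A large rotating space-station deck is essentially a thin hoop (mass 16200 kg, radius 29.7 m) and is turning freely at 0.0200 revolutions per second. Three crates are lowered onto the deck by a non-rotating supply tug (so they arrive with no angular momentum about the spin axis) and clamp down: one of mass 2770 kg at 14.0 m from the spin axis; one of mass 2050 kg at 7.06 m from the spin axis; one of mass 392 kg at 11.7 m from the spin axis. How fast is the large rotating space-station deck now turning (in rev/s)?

ω_f ≈ 0.0191 rev/s

No external torque acts about the spin axis; L_before = L_after.
I_p = (16200)(29.7)² = 1.429e+07 kg·m².
Added inertia Σmr² = (2770)(14.0)² + (2050)(7.06)² + (392)(11.7)² = 6.988e+05 kg·m²; I_f = 1.429e+07 + 6.988e+05 = 1.499e+07 kg·m².
ω_f = I_p ω_i / I_f = (1.429e+07)(0.0200) / 1.499e+07 = 0.01907 rev/s.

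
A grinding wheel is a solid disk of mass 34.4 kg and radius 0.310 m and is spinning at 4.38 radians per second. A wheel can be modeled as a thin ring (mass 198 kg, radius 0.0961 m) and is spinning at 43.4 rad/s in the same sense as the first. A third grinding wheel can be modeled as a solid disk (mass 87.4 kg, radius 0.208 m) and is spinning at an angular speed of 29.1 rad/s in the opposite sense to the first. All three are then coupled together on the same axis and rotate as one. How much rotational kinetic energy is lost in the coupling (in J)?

ΔKE lost ≈ 2450 J

No external torque acts about the common axis, so total angular momentum is conserved.
Moments of inertia: I_A = ½(34.4)(0.310)² = 1.653 kg·m²; I_B = (198)(0.0961)² = 1.829 kg·m²; I_C = ½(87.4)(0.208)² = 1.891 kg·m².
Taking A's sense as positive: L = (1.653)(4.38) + (1.829)(43.4) − (1.891)(29.1) = 31.58 kg·m²·rad/s.
Combined I = 1.653 + 1.829 + 1.891 = 5.372 kg·m².
ω_f = L / I = 31.58 / 5.372 = 5.879 rad/s.
KE_i = ½ΣIω² = 2538 J; KE_f = ½(5.372)(5.879)² = 92.83 J.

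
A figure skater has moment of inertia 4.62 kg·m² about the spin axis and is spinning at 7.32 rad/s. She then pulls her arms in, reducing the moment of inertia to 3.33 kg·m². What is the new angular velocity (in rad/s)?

Angular momentum about the spin axis is conserved since the torque about it is zero.
ω₂ = I₁ω₁ / I₂ = (4.620)(7.32 rad/s) / (3.330) = 10.16 rad/s.

ω₂ ≈ 10.2 rad/s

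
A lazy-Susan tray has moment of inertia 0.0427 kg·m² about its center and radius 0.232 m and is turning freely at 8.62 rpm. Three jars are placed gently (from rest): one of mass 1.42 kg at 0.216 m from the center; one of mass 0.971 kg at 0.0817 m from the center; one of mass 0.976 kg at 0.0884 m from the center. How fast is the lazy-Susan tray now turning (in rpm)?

The added mass arrives with no angular momentum about the center, and any external torque about the center is negligible, so the system's angular momentum is conserved.
Added inertia Σmr² = (1.42)(0.216)² + (0.971)(0.0817)² + (0.976)(0.0884)² = 0.08036 kg·m²; I_f = 0.04270 + 0.08036 = 0.1231 kg·m².
ω_f = I_p ω_i / I_f = (0.04270)(8.62) / 0.1231 = 2.991 rpm.

ω_f ≈ 2.99 rpm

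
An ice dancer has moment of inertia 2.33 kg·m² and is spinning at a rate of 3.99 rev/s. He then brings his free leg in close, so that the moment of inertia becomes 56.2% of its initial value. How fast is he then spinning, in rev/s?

With no external torque about the axis, L is conserved: I₁ω₁ = I₂ω₂.
I₂ = 0.562 × 2.33 = 1.309 kg·m².
ω₂ = I₁ω₁ / I₂ = (2.330)(3.99 rev/s) / (1.309) = 7.100 rev/s.

ω₂ ≈ 7.10 rev/s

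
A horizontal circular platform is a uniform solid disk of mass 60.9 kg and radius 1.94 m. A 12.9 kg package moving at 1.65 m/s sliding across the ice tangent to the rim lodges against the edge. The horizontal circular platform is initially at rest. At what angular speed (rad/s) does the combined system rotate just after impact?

|ω_f| ≈ 0.253 rad/s

About the central axle the impulsive forces during the collision are internal, so angular momentum about that axis is conserved.
I_p = ½(60.9)(1.94)² = 114.6 kg·m². Taking the sense of the package's angular momentum as positive, L_{package} = m v R = (12.9)(1.65)(1.94) = 41.29 kg·m²/s.
L_i = 0 + 41.29 = 41.29 kg·m²/s.
After sticking, I_f = I_p + m R² = 114.6 + (12.9)(1.94)² = 163.2 kg·m².
ω_f = L_i / I_f = 41.29 / 163.2 = 0.2531 rad/s.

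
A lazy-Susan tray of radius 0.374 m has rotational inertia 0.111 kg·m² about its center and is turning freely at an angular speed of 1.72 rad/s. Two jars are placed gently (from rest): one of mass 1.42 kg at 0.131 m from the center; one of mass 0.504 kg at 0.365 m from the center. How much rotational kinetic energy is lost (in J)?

energy lost ≈ 0.0742 J

No external torque acts about the center; L_before = L_after.
Added inertia Σmr² = (1.42)(0.131)² + (0.504)(0.365)² = 0.09151 kg·m²; I_f = 0.1110 + 0.09151 = 0.2025 kg·m².
ω_f = I_p ω_i / I_f = (0.1110)(1.72) / 0.2025 = 0.9427 rad/s.
KE_i = ½(0.1110)(1.720 rad/s)² = 0.1642 J; KE_f = ½(0.2025)(0.9427)² = 0.08999 J.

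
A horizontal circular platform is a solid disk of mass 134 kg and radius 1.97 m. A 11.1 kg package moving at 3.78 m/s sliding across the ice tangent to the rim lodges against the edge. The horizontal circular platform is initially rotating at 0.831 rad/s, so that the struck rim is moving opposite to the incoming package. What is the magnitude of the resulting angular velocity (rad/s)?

About the central axle the impulsive forces during the collision are internal, so angular momentum about that axis is conserved.
I_p = ½(134)(1.97)² = 260.0 kg·m². Taking the sense of the package's angular momentum as positive, L_{package} = m v R = (11.1)(3.78)(1.97) = 82.66 kg·m²/s.
L_i = −I_p ω_p + m v R = −(260.0)(0.831) + 82.66 = -133.4 kg·m²/s.
After sticking, I_f = I_p + m R² = 260.0 + (11.1)(1.97)² = 303.1 kg·m².
ω_f = L_i / I_f = -133.4 / 303.1 = -0.4402 rad/s.

|ω_f| ≈ 0.440 rad/s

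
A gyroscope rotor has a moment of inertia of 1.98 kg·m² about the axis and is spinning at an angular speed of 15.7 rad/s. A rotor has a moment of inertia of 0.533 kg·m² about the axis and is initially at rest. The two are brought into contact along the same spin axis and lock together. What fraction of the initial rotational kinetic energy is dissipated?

No external torque acts about the common axis, so total angular momentum is conserved.
Taking A's sense as positive: L = (1.980)(15.7) = 31.09 kg·m²·rad/s.
Combined I = 1.980 + 0.5330 = 2.513 kg·m².
ω_f = L / I = 31.09 / 2.513 = 12.37 rad/s.
KE_i = ½ΣIω² = 244.0 J; KE_f = ½(2.513)(12.37)² = 192.3 J.
Fraction dissipated = (KE_i − KE_f)/KE_i = 0.2121.

fraction ≈ 0.212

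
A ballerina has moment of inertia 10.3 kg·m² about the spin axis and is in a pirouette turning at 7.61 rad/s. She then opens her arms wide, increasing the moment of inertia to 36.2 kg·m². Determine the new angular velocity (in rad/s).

No external torque acts about the spin axis, so angular momentum is conserved.
ω₂ = I₁ω₁ / I₂ = (10.30)(7.61 rad/s) / (36.20) = 2.165 rad/s.

ω₂ ≈ 2.17 rad/s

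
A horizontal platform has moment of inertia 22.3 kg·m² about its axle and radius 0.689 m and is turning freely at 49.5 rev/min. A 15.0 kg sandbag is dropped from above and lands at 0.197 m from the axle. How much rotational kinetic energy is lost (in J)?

The added mass arrives with no angular momentum about the axle, and any external torque about the axle is negligible, so the system's angular momentum is conserved.
Added inertia Σmr² = (15.0)(0.197)² = 0.5821 kg·m²; I_f = 22.30 + 0.5821 = 22.88 kg·m².
ω_f = I_p ω_i / I_f = (22.30)(49.5) / 22.88 = 48.24 rpm.
KE_i = ½(22.30)(5.184 rad/s)² = 299.6 J; KE_f = ½(22.88)(5.052)² = 292.0 J.

energy lost ≈ 7.62 J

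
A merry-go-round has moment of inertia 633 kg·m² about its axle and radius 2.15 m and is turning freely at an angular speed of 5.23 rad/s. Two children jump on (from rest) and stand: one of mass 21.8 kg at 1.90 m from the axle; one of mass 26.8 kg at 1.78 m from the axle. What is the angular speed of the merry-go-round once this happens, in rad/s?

The added mass arrives with no angular momentum about the axle, and any external torque about the axle is negligible, so the system's angular momentum is conserved.
Added inertia Σmr² = (21.8)(1.90)² + (26.8)(1.78)² = 163.6 kg·m²; I_f = 633.0 + 163.6 = 796.6 kg·m².
ω_f = I_p ω_i / I_f = (633.0)(5.23) / 796.6 = 4.156 rad/s.

ω_f ≈ 4.16 rad/s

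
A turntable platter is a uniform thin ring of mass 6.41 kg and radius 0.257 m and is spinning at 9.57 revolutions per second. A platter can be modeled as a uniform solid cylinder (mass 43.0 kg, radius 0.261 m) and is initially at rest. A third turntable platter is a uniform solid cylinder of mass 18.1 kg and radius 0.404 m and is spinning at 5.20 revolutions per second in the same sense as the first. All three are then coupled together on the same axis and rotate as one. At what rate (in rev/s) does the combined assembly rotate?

No external torque acts about the common axis, so total angular momentum is conserved.
Moments of inertia: I_A = (6.41)(0.257)² = 0.4234 kg·m²; I_B = ½(43.0)(0.261)² = 1.465 kg·m²; I_C = ½(18.1)(0.404)² = 1.477 kg·m².
Taking A's sense as positive: L = (0.4234)(9.57) + (1.477)(5.20) = 11.73 kg·m²·rev/s.
Combined I = 0.4234 + 1.465 + 1.477 = 3.365 kg·m².
ω_f = L / I = 11.73 / 3.365 = 3.487 rev/s.

|ω_f| ≈ 3.49 rev/s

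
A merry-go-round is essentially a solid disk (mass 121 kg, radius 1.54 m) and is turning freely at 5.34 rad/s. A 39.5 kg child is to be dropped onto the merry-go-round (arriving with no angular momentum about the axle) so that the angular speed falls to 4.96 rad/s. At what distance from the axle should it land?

The added mass arrives with no angular momentum about the axle, and any external torque about the axle is negligible, so the system's angular momentum is conserved.
I_p = ½(121)(1.54)² = 143.5 kg·m².
I_p ω_i = (I_p + m r²) ω_f ⇒ m r² = I_p(ω_i/ω_f − 1) = 143.5(5.34/4.96 − 1) = 10.99 kg·m².
r = √(10.99/39.5) = 0.5275 m.

r ≈ 0.528 m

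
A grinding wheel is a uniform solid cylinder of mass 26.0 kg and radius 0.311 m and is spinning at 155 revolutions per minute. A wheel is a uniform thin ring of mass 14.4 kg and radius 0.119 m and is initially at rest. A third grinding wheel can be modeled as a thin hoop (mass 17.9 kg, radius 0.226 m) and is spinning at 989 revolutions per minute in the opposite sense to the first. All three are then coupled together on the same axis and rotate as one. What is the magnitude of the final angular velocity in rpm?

|ω_f| ≈ 299 rpm

The coupling torques are internal; angular momentum about the shared axis is conserved.
Moments of inertia: I_A = ½(26.0)(0.311)² = 1.257 kg·m²; I_B = (14.4)(0.119)² = 0.2039 kg·m²; I_C = (17.9)(0.226)² = 0.9143 kg·m².
Taking A's sense as positive: L = (1.257)(155) − (0.9143)(989) = -709.3 kg·m²·rpm.
Combined I = 1.257 + 0.2039 + 0.9143 = 2.376 kg·m².
ω_f = L / I = -709.3 / 2.376 = -298.6 rpm.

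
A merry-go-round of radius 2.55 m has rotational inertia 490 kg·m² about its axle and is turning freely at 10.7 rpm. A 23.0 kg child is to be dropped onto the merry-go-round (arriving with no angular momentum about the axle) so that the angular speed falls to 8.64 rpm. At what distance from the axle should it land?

r ≈ 2.25 m

The added mass arrives with no angular momentum about the axle, and any external torque about the axle is negligible, so the system's angular momentum is conserved.
I_p ω_i = (I_p + m r²) ω_f ⇒ m r² = I_p(ω_i/ω_f − 1) = 490.0(10.7/8.64 − 1) = 116.8 kg·m².
r = √(116.8/23.0) = 2.254 m.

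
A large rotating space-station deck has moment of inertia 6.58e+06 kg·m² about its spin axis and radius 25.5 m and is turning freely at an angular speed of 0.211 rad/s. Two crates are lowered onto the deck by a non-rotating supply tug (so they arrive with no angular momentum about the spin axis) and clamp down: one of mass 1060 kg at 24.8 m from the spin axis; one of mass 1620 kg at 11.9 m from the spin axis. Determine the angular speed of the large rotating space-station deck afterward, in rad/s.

No external torque acts about the spin axis; L_before = L_after.
Added inertia Σmr² = (1060)(24.8)² + (1620)(11.9)² = 8.814e+05 kg·m²; I_f = 6.580e+06 + 8.814e+05 = 7.461e+06 kg·m².
ω_f = I_p ω_i / I_f = (6.580e+06)(0.211) / 7.461e+06 = 0.1861 rad/s.

ω_f ≈ 0.186 rad/s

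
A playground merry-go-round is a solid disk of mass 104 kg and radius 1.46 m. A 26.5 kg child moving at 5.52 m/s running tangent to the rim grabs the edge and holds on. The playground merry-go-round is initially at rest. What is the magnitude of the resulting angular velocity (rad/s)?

The axle reaction passes through the axle and exerts no torque about it; angular momentum about the axle is conserved through the impact.
I_p = ½(104)(1.46)² = 110.8 kg·m². Taking the sense of the child's angular momentum as positive, L_{child} = m v R = (26.5)(5.52)(1.46) = 213.6 kg·m²/s.
L_i = 0 + 213.6 = 213.6 kg·m²/s.
After sticking, I_f = I_p + m R² = 110.8 + (26.5)(1.46)² = 167.3 kg·m².
ω_f = L_i / I_f = 213.6 / 167.3 = 1.276 rad/s.

|ω_f| ≈ 1.28 rad/s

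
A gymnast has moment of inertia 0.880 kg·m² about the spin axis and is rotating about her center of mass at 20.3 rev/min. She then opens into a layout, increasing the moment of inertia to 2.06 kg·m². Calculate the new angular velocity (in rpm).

No external torque acts about the spin axis, so angular momentum is conserved.
ω₂ = I₁ω₁ / I₂ = (0.8800)(20.3 rpm) / (2.060) = 8.672 rpm.

ω₂ ≈ 8.67 rpm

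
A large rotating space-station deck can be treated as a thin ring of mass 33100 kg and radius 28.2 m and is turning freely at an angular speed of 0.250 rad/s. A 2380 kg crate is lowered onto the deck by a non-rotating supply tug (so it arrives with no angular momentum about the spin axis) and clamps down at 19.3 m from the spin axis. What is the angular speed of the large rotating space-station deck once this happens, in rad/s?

ω_f ≈ 0.242 rad/s

The added mass arrives with no angular momentum about the spin axis, and any external torque about the spin axis is negligible, so the system's angular momentum is conserved.
I_p = (33100)(28.2)² = 2.632e+07 kg·m².
Added inertia Σmr² = (2380)(19.3)² = 8.865e+05 kg·m²; I_f = 2.632e+07 + 8.865e+05 = 2.721e+07 kg·m².
ω_f = I_p ω_i / I_f = (2.632e+07)(0.250) / 2.721e+07 = 0.2419 rad/s.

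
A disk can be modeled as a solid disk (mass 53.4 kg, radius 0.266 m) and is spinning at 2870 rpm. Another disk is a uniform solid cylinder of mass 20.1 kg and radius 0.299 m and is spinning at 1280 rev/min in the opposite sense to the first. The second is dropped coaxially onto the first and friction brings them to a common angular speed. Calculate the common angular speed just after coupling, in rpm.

|ω_f| ≈ 1530 rpm

No external torque acts about the common axis, so total angular momentum is conserved.
Moments of inertia: I_A = ½(53.4)(0.266)² = 1.889 kg·m²; I_B = ½(20.1)(0.299)² = 0.8985 kg·m².
Taking A's sense as positive: L = (1.889)(2870) − (0.8985)(1280) = 4272 kg·m²·rpm.
Combined I = 1.889 + 0.8985 = 2.788 kg·m².
ω_f = L / I = 4272 / 2.788 = 1532 rpm.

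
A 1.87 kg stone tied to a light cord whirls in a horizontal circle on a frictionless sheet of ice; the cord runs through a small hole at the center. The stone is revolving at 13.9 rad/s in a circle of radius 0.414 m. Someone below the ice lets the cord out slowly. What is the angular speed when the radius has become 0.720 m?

ω₂ ≈ 4.60 rad/s

No torque about the axis ⇒ m r₁² ω₁ = m r₂² ω₂.
ω₂ = ω₁ (r₁/r₂)² = (13.9)(0.414/0.720)² = 4.596 rad/s.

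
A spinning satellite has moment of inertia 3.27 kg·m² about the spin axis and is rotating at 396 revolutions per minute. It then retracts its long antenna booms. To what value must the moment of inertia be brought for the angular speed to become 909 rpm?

With no external torque about the axis, L is conserved: I₁ω₁ = I₂ω₂.
I₂ = I₁ω₁ / ω₂ = (3.27)(396) / (909) = 1.425 kg·m².

I₂ ≈ 1.42 kg·m²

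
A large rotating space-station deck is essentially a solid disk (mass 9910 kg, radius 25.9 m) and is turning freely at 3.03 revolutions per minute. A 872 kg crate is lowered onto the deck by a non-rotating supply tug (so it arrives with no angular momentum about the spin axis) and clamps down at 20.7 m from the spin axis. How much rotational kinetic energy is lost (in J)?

energy lost ≈ 16900 J

The added mass arrives with no angular momentum about the spin axis, and any external torque about the spin axis is negligible, so the system's angular momentum is conserved.
I_p = ½(9910)(25.9)² = 3.324e+06 kg·m².
Added inertia Σmr² = (872)(20.7)² = 3.736e+05 kg·m²; I_f = 3.324e+06 + 3.736e+05 = 3.698e+06 kg·m².
ω_f = I_p ω_i / I_f = (3.324e+06)(3.03) / 3.698e+06 = 2.724 rpm.
KE_i = ½(3.324e+06)(0.3173 rad/s)² = 1.673e+05 J; KE_f = ½(3.698e+06)(0.2852)² = 1.504e+05 J.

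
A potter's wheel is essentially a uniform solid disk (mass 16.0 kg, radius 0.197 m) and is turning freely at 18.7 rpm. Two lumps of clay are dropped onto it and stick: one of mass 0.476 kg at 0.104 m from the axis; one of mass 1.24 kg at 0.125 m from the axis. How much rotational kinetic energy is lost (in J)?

No external torque acts about the axis; L_before = L_after.
I_p = ½(16.0)(0.197)² = 0.3105 kg·m².
Added inertia Σmr² = (0.476)(0.104)² + (1.24)(0.125)² = 0.02452 kg·m²; I_f = 0.3105 + 0.02452 = 0.3350 kg·m².
ω_f = I_p ω_i / I_f = (0.3105)(18.7) / 0.3350 = 17.33 rpm.
KE_i = ½(0.3105)(1.958 rad/s)² = 0.5953 J; KE_f = ½(0.3350)(1.815)² = 0.5517 J.

energy lost ≈ 0.0436 J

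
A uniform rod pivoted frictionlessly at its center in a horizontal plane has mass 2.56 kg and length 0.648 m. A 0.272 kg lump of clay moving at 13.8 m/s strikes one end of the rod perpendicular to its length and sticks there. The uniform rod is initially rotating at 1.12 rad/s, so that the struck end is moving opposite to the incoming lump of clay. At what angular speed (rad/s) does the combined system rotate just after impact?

|ω_f| ≈ 9.45 rad/s

The axle reaction passes through the pivot and exerts no torque about it; angular momentum about the pivot is conserved through the impact.
I_p = (1/12)(2.56)(0.648)² = 0.08958 kg·m². Taking the sense of the lump of clay's angular momentum as positive, L_{lump} = m v R = (0.272)(13.8)(0.648/2) = 1.216 kg·m²/s.
L_i = −I_p ω_p + m v R = −(0.08958)(1.12) + 1.216 = 1.116 kg·m²/s.
After sticking, I_f = I_p + m R² = 0.08958 + (0.272)(0.648/2)² = 0.1181 kg·m².
ω_f = L_i / I_f = 1.116 / 0.1181 = 9.446 rad/s.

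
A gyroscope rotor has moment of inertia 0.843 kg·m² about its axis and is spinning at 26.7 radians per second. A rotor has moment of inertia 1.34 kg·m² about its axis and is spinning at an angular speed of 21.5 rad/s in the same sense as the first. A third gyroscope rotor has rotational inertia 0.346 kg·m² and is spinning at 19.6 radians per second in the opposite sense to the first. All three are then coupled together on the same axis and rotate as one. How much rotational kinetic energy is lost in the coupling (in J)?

No external torque acts about the common axis, so total angular momentum is conserved.
Taking A's sense as positive: L = (0.8430)(26.7) + (1.340)(21.5) − (0.3460)(19.6) = 44.54 kg·m²·rad/s.
Combined I = 0.8430 + 1.340 + 0.3460 = 2.529 kg·m².
ω_f = L / I = 44.54 / 2.529 = 17.61 rad/s.
KE_i = ½ΣIω² = 676.7 J; KE_f = ½(2.529)(17.61)² = 392.2 J.

ΔKE lost ≈ 284 J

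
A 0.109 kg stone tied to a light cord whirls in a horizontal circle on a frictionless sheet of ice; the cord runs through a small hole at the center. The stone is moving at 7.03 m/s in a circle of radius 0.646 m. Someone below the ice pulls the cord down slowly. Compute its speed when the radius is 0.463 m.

The only horizontal force on the mass is along the cord (radial), so it exerts no torque about the hole and angular momentum m v r is conserved.
v₂ = v₁ r₁ / r₂ = (7.03)(0.646) / (0.463) = 9.809 m/s.

v₂ ≈ 9.81 m/s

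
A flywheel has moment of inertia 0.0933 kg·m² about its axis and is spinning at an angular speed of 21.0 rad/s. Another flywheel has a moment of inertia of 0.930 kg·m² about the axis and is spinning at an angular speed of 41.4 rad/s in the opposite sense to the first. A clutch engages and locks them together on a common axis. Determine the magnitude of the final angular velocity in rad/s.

No external torque acts about the common axis, so total angular momentum is conserved.
Taking A's sense as positive: L = (0.09330)(21.0) − (0.9300)(41.4) = -36.54 kg·m²·rad/s.
Combined I = 0.09330 + 0.9300 = 1.023 kg·m².
ω_f = L / I = -36.54 / 1.023 = -35.71 rad/s.

|ω_f| ≈ 35.7 rad/s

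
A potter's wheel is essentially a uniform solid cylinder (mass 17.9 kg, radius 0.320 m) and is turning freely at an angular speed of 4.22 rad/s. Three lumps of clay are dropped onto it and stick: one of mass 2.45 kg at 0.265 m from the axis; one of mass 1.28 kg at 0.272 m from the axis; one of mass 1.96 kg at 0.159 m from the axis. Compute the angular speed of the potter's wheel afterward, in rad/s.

ω_f ≈ 3.14 rad/s

No external torque acts about the axis; L_before = L_after.
I_p = ½(17.9)(0.320)² = 0.9165 kg·m².
Added inertia Σmr² = (2.45)(0.265)² + (1.28)(0.272)² + (1.96)(0.159)² = 0.3163 kg·m²; I_f = 0.9165 + 0.3163 = 1.233 kg·m².
ω_f = I_p ω_i / I_f = (0.9165)(4.22) / 1.233 = 3.137 rad/s.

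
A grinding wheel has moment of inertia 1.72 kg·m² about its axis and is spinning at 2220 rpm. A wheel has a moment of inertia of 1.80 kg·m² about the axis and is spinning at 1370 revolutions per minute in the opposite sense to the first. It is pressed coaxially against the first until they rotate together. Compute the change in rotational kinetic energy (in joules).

The coupling torques are internal; angular momentum about the shared axis is conserved.
Taking A's sense as positive: L = (1.720)(2220) − (1.800)(1370) = 1352 kg·m²·rpm.
Combined I = 1.720 + 1.800 = 3.520 kg·m².
ω_f = L / I = 1352 / 3.520 = 384.2 rpm.
KE_i = ½ΣIω² = 65000 J; KE_f = ½(3.520)(40.23)² = 2849 J.

ΔKE ≈ -62200 J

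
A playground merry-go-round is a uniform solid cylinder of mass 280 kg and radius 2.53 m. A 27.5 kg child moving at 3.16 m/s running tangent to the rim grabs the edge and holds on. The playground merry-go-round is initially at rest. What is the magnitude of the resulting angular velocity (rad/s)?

|ω_f| ≈ 0.205 rad/s

The axle reaction passes through the axle and exerts no torque about it; angular momentum about the axle is conserved through the impact.
I_p = ½(280)(2.53)² = 896.1 kg·m². Taking the sense of the child's angular momentum as positive, L_{child} = m v R = (27.5)(3.16)(2.53) = 219.9 kg·m²/s.
L_i = 0 + 219.9 = 219.9 kg·m²/s.
After sticking, I_f = I_p + m R² = 896.1 + (27.5)(2.53)² = 1072 kg·m².
ω_f = L_i / I_f = 219.9 / 1072 = 0.2051 rad/s.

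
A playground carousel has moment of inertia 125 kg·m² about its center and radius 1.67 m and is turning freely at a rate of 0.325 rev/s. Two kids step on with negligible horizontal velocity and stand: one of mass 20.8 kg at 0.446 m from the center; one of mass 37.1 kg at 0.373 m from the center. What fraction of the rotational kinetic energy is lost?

fraction ≈ 0.0692

No external torque acts about the center; L_before = L_after.
Added inertia Σmr² = (20.8)(0.446)² + (37.1)(0.373)² = 9.299 kg·m²; I_f = 125.0 + 9.299 = 134.3 kg·m².
ω_f = I_p ω_i / I_f = (125.0)(0.325) / 134.3 = 0.3025 rev/s.
KE_i = ½(125.0)(2.042 rad/s)² = 260.6 J; KE_f = ½(134.3)(1.901)² = 242.6 J.
Fraction lost = 0.06924.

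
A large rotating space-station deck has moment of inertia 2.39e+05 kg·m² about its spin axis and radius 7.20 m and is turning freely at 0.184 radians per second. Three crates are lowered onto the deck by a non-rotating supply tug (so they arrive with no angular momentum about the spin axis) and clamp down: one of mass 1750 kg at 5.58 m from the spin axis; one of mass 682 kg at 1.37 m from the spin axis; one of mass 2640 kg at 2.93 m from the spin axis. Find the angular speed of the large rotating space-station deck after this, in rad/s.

The added mass arrives with no angular momentum about the spin axis, and any external torque about the spin axis is negligible, so the system's angular momentum is conserved.
Added inertia Σmr² = (1750)(5.58)² + (682)(1.37)² + (2640)(2.93)² = 78430 kg·m²; I_f = 2.390e+05 + 78430 = 3.174e+05 kg·m².
ω_f = I_p ω_i / I_f = (2.390e+05)(0.184) / 3.174e+05 = 0.1385 rad/s.

ω_f ≈ 0.139 rad/s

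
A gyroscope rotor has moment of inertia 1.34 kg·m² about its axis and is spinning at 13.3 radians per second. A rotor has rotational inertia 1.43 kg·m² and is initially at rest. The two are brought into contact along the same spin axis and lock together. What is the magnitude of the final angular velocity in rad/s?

The coupling torques are internal; angular momentum about the shared axis is conserved.
Taking A's sense as positive: L = (1.340)(13.3) = 17.82 kg·m²·rad/s.
Combined I = 1.340 + 1.430 = 2.770 kg·m².
ω_f = L / I = 17.82 / 2.770 = 6.434 rad/s.

|ω_f| ≈ 6.43 rad/s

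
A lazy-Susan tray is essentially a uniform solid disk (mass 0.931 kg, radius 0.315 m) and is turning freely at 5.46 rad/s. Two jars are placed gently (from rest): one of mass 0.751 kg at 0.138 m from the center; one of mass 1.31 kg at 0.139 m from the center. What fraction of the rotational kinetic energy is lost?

The added mass arrives with no angular momentum about the center, and any external torque about the center is negligible, so the system's angular momentum is conserved.
I_p = ½(0.931)(0.315)² = 0.04619 kg·m².
Added inertia Σmr² = (0.751)(0.138)² + (1.31)(0.139)² = 0.03961 kg·m²; I_f = 0.04619 + 0.03961 = 0.08580 kg·m².
ω_f = I_p ω_i / I_f = (0.04619)(5.46) / 0.08580 = 2.939 rad/s.
KE_i = ½(0.04619)(5.460 rad/s)² = 0.6885 J; KE_f = ½(0.08580)(2.939)² = 0.3706 J.
Fraction lost = 0.4617.

fraction ≈ 0.462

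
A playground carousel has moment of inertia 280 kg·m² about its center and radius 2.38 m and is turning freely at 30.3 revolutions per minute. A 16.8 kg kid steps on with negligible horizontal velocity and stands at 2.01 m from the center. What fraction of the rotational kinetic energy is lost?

The added mass arrives with no angular momentum about the center, and any external torque about the center is negligible, so the system's angular momentum is conserved.
Added inertia Σmr² = (16.8)(2.01)² = 67.87 kg·m²; I_f = 280.0 + 67.87 = 347.9 kg·m².
ω_f = I_p ω_i / I_f = (280.0)(30.3) / 347.9 = 24.39 rpm.
KE_i = ½(280.0)(3.173 rad/s)² = 1410 J; KE_f = ½(347.9)(2.554)² = 1135 J.
Fraction lost = 0.1951.

fraction ≈ 0.195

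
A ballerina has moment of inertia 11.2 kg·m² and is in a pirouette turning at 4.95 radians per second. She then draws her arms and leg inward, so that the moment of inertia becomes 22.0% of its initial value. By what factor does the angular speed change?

Angular momentum about the spin axis is conserved since the torque about it is zero.
I₂ = 0.220 × 11.2 = 2.464 kg·m².
ω₂/ω₁ = I₁/I₂ = 11.20 / 2.464 = 4.545.

ω₂/ω₁ ≈ 4.55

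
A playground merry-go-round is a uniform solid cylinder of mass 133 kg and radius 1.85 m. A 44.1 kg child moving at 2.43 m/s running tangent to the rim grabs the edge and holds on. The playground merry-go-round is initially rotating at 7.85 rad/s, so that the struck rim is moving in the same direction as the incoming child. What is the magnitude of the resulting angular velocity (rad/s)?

|ω_f| ≈ 5.24 rad/s

The axle reaction passes through the axle and exerts no torque about it; angular momentum about the axle is conserved through the impact.
I_p = ½(133)(1.85)² = 227.6 kg·m². Taking the sense of the child's angular momentum as positive, L_{child} = m v R = (44.1)(2.43)(1.85) = 198.3 kg·m²/s.
L_i = +I_p ω_p + m v R = +(227.6)(7.85) + 198.3 = 1985 kg·m²/s.
After sticking, I_f = I_p + m R² = 227.6 + (44.1)(1.85)² = 378.5 kg·m².
ω_f = L_i / I_f = 1985 / 378.5 = 5.244 rad/s.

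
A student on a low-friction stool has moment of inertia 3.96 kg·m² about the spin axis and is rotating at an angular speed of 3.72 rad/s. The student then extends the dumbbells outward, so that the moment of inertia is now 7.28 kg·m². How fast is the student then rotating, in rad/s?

Angular momentum about the spin axis is conserved since the torque about it is zero.
ω₂ = I₁ω₁ / I₂ = (3.960)(3.72 rad/s) / (7.280) = 2.024 rad/s.

ω₂ ≈ 2.02 rad/s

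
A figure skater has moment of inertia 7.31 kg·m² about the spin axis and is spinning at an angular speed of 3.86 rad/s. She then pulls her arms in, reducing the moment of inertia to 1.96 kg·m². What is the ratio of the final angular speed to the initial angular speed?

No external torque acts about the spin axis, so angular momentum is conserved.
ω₂/ω₁ = I₁/I₂ = 7.310 / 1.960 = 3.730.

ω₂/ω₁ ≈ 3.73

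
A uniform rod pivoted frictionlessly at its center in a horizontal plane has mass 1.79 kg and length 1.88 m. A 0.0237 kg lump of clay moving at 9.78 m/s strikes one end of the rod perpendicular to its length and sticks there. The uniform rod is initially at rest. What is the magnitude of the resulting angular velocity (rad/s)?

The axle reaction passes through the pivot and exerts no torque about it; angular momentum about the pivot is conserved through the impact.
I_p = (1/12)(1.79)(1.88)² = 0.5272 kg·m². Taking the sense of the lump of clay's angular momentum as positive, L_{lump} = m v R = (0.0237)(9.78)(1.88/2) = 0.2179 kg·m²/s.
L_i = 0 + 0.2179 = 0.2179 kg·m²/s.
After sticking, I_f = I_p + m R² = 0.5272 + (0.0237)(1.88/2)² = 0.5482 kg·m².
ω_f = L_i / I_f = 0.2179 / 0.5482 = 0.3975 rad/s.

|ω_f| ≈ 0.397 rad/s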